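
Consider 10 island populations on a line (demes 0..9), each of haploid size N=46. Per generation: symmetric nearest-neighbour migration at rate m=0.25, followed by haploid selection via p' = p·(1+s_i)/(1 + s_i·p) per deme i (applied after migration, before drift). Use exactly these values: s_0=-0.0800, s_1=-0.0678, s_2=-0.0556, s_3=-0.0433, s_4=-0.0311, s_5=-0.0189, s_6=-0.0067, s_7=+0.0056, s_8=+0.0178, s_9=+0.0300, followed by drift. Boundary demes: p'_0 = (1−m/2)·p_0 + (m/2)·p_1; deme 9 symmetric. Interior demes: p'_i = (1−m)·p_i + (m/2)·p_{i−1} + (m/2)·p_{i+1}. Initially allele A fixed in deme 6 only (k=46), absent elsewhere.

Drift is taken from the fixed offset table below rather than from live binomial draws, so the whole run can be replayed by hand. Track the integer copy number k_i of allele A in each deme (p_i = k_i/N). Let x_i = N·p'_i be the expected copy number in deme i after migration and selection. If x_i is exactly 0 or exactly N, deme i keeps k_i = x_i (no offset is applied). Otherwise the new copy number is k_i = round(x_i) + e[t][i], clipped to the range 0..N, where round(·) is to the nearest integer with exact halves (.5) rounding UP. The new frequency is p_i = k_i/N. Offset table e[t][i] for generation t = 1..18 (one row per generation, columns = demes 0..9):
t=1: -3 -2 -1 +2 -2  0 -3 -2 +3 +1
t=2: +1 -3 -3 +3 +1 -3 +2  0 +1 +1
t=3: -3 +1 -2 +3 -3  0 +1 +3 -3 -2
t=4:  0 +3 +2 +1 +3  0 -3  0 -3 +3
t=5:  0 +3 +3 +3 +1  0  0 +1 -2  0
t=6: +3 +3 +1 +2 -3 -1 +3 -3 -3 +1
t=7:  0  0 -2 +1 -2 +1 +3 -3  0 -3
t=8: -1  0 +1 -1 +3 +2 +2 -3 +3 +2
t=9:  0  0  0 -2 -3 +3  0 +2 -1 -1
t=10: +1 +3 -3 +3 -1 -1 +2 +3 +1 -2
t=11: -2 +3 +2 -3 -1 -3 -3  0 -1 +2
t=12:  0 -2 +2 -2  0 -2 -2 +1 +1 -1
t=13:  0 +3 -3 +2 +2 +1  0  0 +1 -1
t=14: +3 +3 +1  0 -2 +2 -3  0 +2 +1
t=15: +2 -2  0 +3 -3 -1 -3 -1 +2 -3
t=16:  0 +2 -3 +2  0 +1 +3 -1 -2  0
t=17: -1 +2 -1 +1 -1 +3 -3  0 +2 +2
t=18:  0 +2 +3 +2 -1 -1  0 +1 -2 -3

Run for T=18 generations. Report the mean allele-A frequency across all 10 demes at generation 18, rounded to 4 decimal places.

t=0: k=[0 0 0 0 0 0 46 0 0 0]
t=1: x=[0.0000 0.0000 0.0000 0.0000 0.0000 5.6547 34.4419 5.7782 0.0000 0.0000] k=[0 0 0 0 0 6 31 4 0 0]
t=2: x=[0.0000 0.0000 0.0000 0.0000 0.7270 8.2451 24.4230 6.9077 0.5088 0.0000] k=[0 0 0 0 2 5 26 7 2 0]
t=3: x=[0.0000 0.0000 0.0000 0.2392 2.0619 7.1342 20.9233 8.7896 2.4151 0.2575] k=[0 0 0 3 0 7 22 12 0 0]
t=4: x=[0.0000 0.0000 0.3543 2.1571 1.2121 7.8747 18.8002 11.7989 1.5258 0.0000] k=[0 0 2 3 4 8 16 12 0 0]
t=5: x=[0.0000 0.2331 1.7748 2.8782 4.2515 8.3686 14.4333 11.0468 1.5258 0.0000] k=[0 3 5 6 5 8 14 12 0 0]
t=6: x=[0.3452 2.6915 4.6312 5.5310 5.3488 8.2451 12.9374 10.7961 1.5258 0.0000] k=[3 6 6 8 2 7 16 8 0 0]
t=7: x=[3.1233 5.2875 5.9474 6.7413 3.2775 7.3810 13.8099 8.0370 1.0174 0.0000] k=[3 5 4 8 1 8 17 5 1 0]
t=8: x=[3.0070 4.3410 4.3924 6.3779 2.6694 8.1216 14.3086 6.0292 1.3987 0.1287] k=[2 4 5 5 6 10 16 3 4 2]
t=9: x=[2.0781 3.6330 4.6312 4.9269 6.2035 10.0988 13.5606 4.7738 3.6844 2.3141] k=[2 4 5 3 3 13 14 7 3 1]
t=10: x=[2.0781 3.6330 4.3924 3.1188 4.1297 11.7077 12.9374 7.4096 3.3037 1.2865] k=[3 7 1 6 3 11 15 10 4 0]
t=11: x=[3.2397 5.4060 2.2494 4.8061 4.2515 10.3462 13.8099 9.9184 4.3185 0.5148] k=[1 8 4 2 3 7 11 10 3 3]
t=12: x=[1.7306 6.2367 4.0344 2.2773 3.2775 6.8875 10.3211 9.2913 3.9381 3.0840] k=[2 4 6 0 3 5 8 10 5 2]
t=13: x=[2.0781 3.7509 4.7507 1.0774 2.7910 5.0387 7.8312 9.1659 5.3326 2.4425] k=[2 7 2 3 5 6 8 9 6 1]
t=14: x=[2.4261 5.4060 2.6058 2.9985 4.7390 6.0244 7.8312 8.5388 5.8394 1.6720] k=[5 8 4 3 3 8 5 9 8 3]
t=15: x=[4.9917 6.7124 4.1537 2.9985 3.5209 6.8875 5.8406 8.4133 7.6114 3.7249] k=[7 5 4 6 1 6 3 7 10 1]
t=16: x=[6.2838 4.8139 4.1537 4.9269 2.1833 4.9156 3.8512 6.9077 8.6229 2.1857] k=[6 7 1 7 2 6 7 6 7 2]
t=17: x=[5.6957 5.7617 2.3682 5.4101 3.0342 5.5315 6.7114 6.2802 6.3459 2.6991] k=[5 8 1 6 2 9 4 6 8 5]
t=18: x=[4.9917 6.3556 2.3682 4.6854 3.2775 7.3810 4.8458 6.0292 7.4849 5.5169] k=[5 8 5 7 2 6 5 7 5 3]

0.1152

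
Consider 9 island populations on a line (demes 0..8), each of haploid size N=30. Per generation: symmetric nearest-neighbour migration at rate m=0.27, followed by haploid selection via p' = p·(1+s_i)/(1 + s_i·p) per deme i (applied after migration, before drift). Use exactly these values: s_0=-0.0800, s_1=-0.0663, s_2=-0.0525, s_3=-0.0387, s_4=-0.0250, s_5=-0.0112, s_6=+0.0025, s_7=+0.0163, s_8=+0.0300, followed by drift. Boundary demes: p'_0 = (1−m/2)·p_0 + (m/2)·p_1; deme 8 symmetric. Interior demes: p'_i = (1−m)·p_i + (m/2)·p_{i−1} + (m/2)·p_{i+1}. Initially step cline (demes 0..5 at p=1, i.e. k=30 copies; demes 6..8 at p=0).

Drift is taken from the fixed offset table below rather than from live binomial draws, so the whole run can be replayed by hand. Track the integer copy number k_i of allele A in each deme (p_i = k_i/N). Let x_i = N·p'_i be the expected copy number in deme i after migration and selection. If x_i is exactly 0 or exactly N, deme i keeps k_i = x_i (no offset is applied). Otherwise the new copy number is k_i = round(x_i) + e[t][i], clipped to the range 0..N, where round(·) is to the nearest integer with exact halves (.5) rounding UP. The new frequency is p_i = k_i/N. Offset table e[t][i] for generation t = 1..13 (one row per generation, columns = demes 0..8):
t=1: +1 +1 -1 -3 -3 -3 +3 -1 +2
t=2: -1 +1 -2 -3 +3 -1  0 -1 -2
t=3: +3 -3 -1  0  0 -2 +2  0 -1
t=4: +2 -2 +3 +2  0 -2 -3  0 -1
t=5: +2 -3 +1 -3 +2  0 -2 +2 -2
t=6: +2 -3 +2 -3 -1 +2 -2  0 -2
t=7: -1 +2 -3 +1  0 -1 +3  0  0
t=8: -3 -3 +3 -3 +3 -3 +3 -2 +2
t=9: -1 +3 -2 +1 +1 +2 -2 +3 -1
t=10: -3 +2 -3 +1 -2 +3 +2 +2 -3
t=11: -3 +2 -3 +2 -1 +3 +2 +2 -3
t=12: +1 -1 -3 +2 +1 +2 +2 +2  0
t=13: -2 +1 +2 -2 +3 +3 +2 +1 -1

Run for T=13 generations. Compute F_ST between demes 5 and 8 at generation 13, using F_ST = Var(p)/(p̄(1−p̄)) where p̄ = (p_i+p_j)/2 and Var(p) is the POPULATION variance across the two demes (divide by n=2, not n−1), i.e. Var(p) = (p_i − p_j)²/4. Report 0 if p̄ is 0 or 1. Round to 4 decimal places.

t=0: k=[30 30 30 30 30 30 0 0 0]
t=1: x=[30.0000 30.0000 30.0000 30.0000 30.0000 25.9104 4.0588 0.0000 0.0000] k=[30 30 30 30 30 23 7 0 0]
t=2: x=[30.0000 30.0000 30.0000 30.0000 29.0316 21.7176 8.2299 0.9599 0.0000] k=[30 30 30 30 30 21 8 0 0]
t=3: x=[30.0000 30.0000 30.0000 30.0000 28.7551 20.3866 8.6904 1.0970 0.0000] k=[30 30 30 30 29 18 11 1 0]
t=4: x=[30.0000 30.0000 30.0000 29.8596 27.5946 18.4601 10.6121 2.2484 0.1390] k=[30 30 30 30 28 16 8 2 0]
t=5: x=[30.0000 30.0000 30.0000 29.7192 26.5739 16.4564 8.2850 2.5778 0.2780] k=[30 30 30 27 29 16 6 5 0]
t=6: x=[30.0000 30.0000 29.5729 27.5889 26.9054 16.3212 7.2287 4.5217 0.6948] k=[30 30 30 25 26 18 5 5 0]
t=7: x=[30.0000 30.0000 29.2885 25.6657 24.6750 17.2425 6.7681 4.3852 0.6948] k=[30 30 26 27 25 16 10 4 1]
t=8: x=[30.0000 29.4224 26.5122 26.4740 23.9334 16.3212 10.0167 4.4661 1.4451] k=[30 26 30 23 27 13 13 2 3]
t=9: x=[29.4140 26.8941 28.4370 24.3051 24.4565 14.8055 11.5327 3.6718 2.9425] k=[28 30 26 25 25 17 10 7 2]
t=10: x=[28.1289 29.1341 26.2308 24.9720 23.7963 17.0522 10.5571 6.8148 2.7479] k=[25 30 23 26 22 20 13 9 0]
t=11: x=[25.3571 28.2716 24.0985 24.8898 22.1238 19.2474 13.4235 8.4226 1.2499] k=[22 30 21 27 21 22 15 10 0]
t=12: x=[22.6262 27.5553 22.7322 25.2236 21.7950 20.8485 15.2887 9.4292 1.3886] k=[24 27 20 27 23 23 17 11 1]
t=13: x=[24.0155 25.3886 21.5670 25.3624 23.4107 22.1248 17.0184 10.5704 2.4148] k=[22 26 24 23 26 25 19 12 1]

0.6516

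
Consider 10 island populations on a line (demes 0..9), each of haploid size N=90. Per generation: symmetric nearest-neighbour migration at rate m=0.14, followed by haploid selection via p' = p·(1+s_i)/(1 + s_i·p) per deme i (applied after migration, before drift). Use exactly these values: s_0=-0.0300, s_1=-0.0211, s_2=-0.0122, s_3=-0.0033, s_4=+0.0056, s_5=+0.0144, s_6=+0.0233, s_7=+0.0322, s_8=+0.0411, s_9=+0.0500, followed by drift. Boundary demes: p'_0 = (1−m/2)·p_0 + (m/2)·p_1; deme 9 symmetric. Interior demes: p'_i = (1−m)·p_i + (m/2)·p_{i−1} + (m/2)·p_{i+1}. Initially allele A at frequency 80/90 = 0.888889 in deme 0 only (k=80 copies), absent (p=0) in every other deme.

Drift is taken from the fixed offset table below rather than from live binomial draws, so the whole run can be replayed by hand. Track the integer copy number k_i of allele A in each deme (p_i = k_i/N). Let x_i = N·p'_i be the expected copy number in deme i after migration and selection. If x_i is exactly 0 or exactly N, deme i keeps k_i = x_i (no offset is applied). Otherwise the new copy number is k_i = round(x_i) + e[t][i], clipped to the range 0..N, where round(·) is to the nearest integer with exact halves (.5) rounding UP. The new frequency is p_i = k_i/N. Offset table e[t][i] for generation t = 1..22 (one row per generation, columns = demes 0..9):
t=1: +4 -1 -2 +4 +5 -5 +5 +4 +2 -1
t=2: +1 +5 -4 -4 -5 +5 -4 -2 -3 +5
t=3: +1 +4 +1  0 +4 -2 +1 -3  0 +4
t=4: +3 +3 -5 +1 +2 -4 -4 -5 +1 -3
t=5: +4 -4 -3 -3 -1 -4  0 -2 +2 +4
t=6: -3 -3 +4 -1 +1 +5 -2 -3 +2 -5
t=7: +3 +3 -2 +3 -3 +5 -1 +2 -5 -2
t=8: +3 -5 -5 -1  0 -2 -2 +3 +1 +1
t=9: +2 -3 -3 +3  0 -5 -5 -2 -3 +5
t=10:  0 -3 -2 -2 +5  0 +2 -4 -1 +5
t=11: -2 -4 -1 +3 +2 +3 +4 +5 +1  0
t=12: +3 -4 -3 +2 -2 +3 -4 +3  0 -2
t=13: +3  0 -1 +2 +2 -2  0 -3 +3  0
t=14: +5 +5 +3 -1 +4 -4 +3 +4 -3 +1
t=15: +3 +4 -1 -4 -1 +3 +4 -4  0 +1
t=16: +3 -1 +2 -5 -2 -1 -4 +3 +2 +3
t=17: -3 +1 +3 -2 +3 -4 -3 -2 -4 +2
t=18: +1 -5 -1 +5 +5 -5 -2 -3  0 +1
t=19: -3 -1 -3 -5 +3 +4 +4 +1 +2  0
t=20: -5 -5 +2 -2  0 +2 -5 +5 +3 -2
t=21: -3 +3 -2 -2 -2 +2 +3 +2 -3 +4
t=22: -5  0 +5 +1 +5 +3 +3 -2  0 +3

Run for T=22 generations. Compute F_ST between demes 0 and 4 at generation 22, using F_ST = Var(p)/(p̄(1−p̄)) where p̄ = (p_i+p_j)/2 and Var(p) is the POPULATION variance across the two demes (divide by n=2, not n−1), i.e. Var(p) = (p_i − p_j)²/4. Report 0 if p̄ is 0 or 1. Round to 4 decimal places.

t=0: k=[80 0 0 0 0 0 0 0 0 0]
t=1: x=[74.0033 5.4890 0.0000 0.0000 0.0000 0.0000 0.0000 0.0000 0.0000 0.0000] k=[78 4 0 0 0 0 0 0 0 0]
t=2: x=[72.3926 8.7304 0.2766 0.0000 0.0000 0.0000 0.0000 0.0000 0.0000 0.0000] k=[73 14 0 0 0 0 0 0 0 0]
t=3: x=[68.3735 16.8559 0.9682 0.0000 0.0000 0.0000 0.0000 0.0000 0.0000 0.0000] k=[69 21 2 0 0 0 0 0 0 0]
t=4: x=[65.0951 22.6664 3.1524 0.1395 0.0000 0.0000 0.0000 0.0000 0.0000 0.0000] k=[68 26 0 1 0 0 0 0 0 0]
t=5: x=[64.5071 26.7176 1.8674 0.8572 0.0704 0.0000 0.0000 0.0000 0.0000 0.0000] k=[69 23 0 0 0 0 0 0 0 0]
t=6: x=[65.2370 24.2305 1.5907 0.0000 0.0000 0.0000 0.0000 0.0000 0.0000 0.0000] k=[62 21 6 0 0 0 0 0 0 0]
t=7: x=[58.5093 22.4587 6.5550 0.4186 0.0000 0.0000 0.0000 0.0000 0.0000 0.0000] k=[62 25 5 3 0 0 0 0 0 0]
t=8: x=[58.7920 25.7958 6.1889 2.9206 0.2112 0.0000 0.0000 0.0000 0.0000 0.0000] k=[62 21 1 2 0 0 0 0 0 0]
t=9: x=[58.5093 22.1124 2.4407 1.7842 0.1408 0.0000 0.0000 0.0000 0.0000 0.0000] k=[61 19 0 5 0 0 0 0 0 0]
t=10: x=[57.4297 20.2731 1.6599 4.2865 0.3520 0.0000 0.0000 0.0000 0.0000 0.0000] k=[57 17 0 2 5 0 0 0 0 0]
t=11: x=[53.5413 18.2972 1.3140 2.0633 4.4636 0.3550 0.0000 0.0000 0.0000 0.0000] k=[52 14 0 5 6 3 0 0 0 0]
t=12: x=[48.6601 15.4058 1.3140 4.7052 5.7500 3.0417 0.2149 0.0000 0.0000 0.0000] k=[52 11 0 7 4 6 0 0 0 0]
t=13: x=[48.4495 12.8631 1.2448 6.2807 4.3732 5.5135 0.4297 0.0000 0.0000 0.0000] k=[51 13 0 8 6 4 0 0 0 0]
t=14: x=[47.6577 14.4889 1.4524 7.2779 6.0313 3.9132 0.2865 0.0000 0.0000 0.0000] k=[53 19 4 6 10 0 3 0 0 0]
t=15: x=[49.9441 19.9963 5.1303 6.1211 9.0654 0.9230 2.6384 0.2167 0.0000 0.0000] k=[53 24 4 2 8 4 7 0 0 0]
t=16: x=[50.2954 24.2503 5.1995 2.5518 7.3375 4.5514 6.4363 0.5057 0.0000 0.0000] k=[53 23 7 0 5 4 2 4 0 0]
t=17: x=[50.2252 23.6067 7.5447 0.8373 4.6043 3.9841 2.3317 3.6905 0.2915 0.0000] k=[47 25 11 0 8 0 0 2 0 0]
t=18: x=[44.7747 25.1715 11.0901 1.3257 6.9156 0.5680 0.1433 1.7743 0.1457 0.0000] k=[46 20 10 6 12 0 0 0 0 0]
t=19: x=[43.4951 20.7772 10.3074 6.6795 10.7929 0.8520 0.0000 0.0000 0.0000 0.0000] k=[40 20 7 2 14 5 0 0 0 0]
t=20: x=[37.9300 20.1545 7.4754 3.1798 12.5904 5.3515 0.3581 0.0000 0.0000 0.0000] k=[33 15 9 1 13 7 0 0 0 0]
t=21: x=[31.1170 15.5636 8.7624 2.3923 11.7971 7.0220 0.5014 0.0000 0.0000 0.0000] k=[28 19 7 0 10 9 4 0 0 0]
t=22: x=[26.7933 18.4749 7.2676 1.1861 9.2764 8.8332 4.1604 0.2890 0.0000 0.0000] k=[22 18 12 2 14 12 7 0 0 0]

0.0123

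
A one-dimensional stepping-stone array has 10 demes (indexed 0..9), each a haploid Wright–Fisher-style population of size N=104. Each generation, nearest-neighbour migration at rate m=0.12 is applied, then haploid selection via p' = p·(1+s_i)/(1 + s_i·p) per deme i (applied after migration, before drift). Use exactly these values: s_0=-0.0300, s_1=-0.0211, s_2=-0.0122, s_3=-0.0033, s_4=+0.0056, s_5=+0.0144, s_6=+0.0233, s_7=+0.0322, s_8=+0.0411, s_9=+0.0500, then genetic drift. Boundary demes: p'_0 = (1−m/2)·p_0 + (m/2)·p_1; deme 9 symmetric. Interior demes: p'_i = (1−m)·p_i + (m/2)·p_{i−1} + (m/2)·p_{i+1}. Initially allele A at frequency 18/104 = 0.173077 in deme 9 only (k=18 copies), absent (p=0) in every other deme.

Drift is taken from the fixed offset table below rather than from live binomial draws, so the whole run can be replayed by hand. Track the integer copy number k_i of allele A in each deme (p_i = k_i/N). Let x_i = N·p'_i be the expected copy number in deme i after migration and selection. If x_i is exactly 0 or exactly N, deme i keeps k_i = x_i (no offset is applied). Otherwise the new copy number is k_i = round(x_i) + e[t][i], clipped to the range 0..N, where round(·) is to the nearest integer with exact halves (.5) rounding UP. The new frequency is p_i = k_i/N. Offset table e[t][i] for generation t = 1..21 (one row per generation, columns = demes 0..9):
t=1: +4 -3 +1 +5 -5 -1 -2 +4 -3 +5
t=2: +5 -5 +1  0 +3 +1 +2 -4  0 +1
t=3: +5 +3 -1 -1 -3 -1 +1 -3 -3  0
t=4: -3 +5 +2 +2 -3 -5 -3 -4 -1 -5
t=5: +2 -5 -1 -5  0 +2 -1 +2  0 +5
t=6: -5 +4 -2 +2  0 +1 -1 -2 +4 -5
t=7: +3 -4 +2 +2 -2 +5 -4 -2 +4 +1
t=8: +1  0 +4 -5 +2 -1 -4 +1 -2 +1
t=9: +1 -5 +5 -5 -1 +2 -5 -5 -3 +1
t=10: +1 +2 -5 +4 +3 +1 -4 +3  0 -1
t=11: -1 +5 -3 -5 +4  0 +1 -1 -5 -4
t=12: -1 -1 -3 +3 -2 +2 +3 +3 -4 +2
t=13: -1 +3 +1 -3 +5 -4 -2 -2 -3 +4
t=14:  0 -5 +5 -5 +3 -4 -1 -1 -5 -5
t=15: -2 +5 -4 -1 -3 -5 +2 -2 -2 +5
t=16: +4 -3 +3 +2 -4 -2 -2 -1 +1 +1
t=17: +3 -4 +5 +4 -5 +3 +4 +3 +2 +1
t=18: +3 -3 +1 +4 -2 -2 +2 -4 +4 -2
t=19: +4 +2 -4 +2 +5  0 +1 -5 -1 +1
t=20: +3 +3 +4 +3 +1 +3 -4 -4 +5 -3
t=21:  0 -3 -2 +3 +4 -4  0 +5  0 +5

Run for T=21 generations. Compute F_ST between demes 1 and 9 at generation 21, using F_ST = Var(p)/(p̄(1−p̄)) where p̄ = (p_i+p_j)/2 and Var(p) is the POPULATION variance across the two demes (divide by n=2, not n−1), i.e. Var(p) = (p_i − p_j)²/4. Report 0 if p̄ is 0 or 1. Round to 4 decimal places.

t=0: k=[0 0 0 0 0 0 0 0 0 18]
t=1: x=[0.0000 0.0000 0.0000 0.0000 0.0000 0.0000 0.0000 0.0000 1.1239 17.6226] k=[0 0 0 0 0 0 0 0 0 23]
t=2: x=[0.0000 0.0000 0.0000 0.0000 0.0000 0.0000 0.0000 0.0000 1.4359 22.4675] k=[0 0 0 0 0 0 0 0 1 23]
t=3: x=[0.0000 0.0000 0.0000 0.0000 0.0000 0.0000 0.0000 0.0619 2.3508 22.5292] k=[0 0 0 0 0 0 0 0 0 23]
t=4: x=[0.0000 0.0000 0.0000 0.0000 0.0000 0.0000 0.0000 0.0000 1.4359 22.4675] k=[0 0 0 0 0 0 0 0 0 17]
t=5: x=[0.0000 0.0000 0.0000 0.0000 0.0000 0.0000 0.0000 0.0000 1.0615 16.6511] k=[0 0 0 0 0 0 0 0 1 22]
t=6: x=[0.0000 0.0000 0.0000 0.0000 0.0000 0.0000 0.0000 0.0619 2.2884 21.5620] k=[0 0 0 0 0 0 0 0 6 17]
t=7: x=[0.0000 0.0000 0.0000 0.0000 0.0000 0.0000 0.0000 0.3716 6.5426 17.0233] k=[0 0 0 0 0 0 0 0 11 18]
t=8: x=[0.0000 0.0000 0.0000 0.0000 0.0000 0.0000 0.0000 0.6811 11.1548 18.3043] k=[0 0 0 0 0 0 0 2 9 19]
t=9: x=[0.0000 0.0000 0.0000 0.0000 0.0000 0.0000 0.1228 2.3724 9.5228 19.1506] k=[0 0 0 0 0 0 0 0 7 20]
t=10: x=[0.0000 0.0000 0.0000 0.0000 0.0000 0.0000 0.0000 0.4335 7.6403 19.9962] k=[0 0 0 0 0 0 0 3 8 19]
t=11: x=[0.0000 0.0000 0.0000 0.0000 0.0000 0.0000 0.1842 3.2174 8.6749 19.0887] k=[0 0 0 0 0 0 1 2 4 15]
t=12: x=[0.0000 0.0000 0.0000 0.0000 0.0000 0.0609 1.0231 2.1250 4.7181 14.9539] k=[0 0 0 0 0 2 4 5 1 17]
t=13: x=[0.0000 0.0000 0.0000 0.0000 0.1207 2.0282 4.0282 4.8443 2.2884 16.7131] k=[0 0 0 0 5 0 2 3 0 21]
t=14: x=[0.0000 0.0000 0.0000 0.2990 4.4236 0.4260 1.9843 2.8464 1.4983 20.5321] k=[0 0 0 0 7 0 1 2 0 16]
t=15: x=[0.0000 0.0000 0.0000 0.4186 6.1924 0.4869 1.0231 1.8775 1.1239 15.6786] k=[0 0 0 0 3 0 3 0 0 21]
t=16: x=[0.0000 0.0000 0.0000 0.1794 2.6544 0.3652 2.6999 0.1858 1.3111 20.5321] k=[0 0 0 2 0 0 1 0 2 22]
t=17: x=[0.0000 0.0000 0.1185 1.7543 0.1207 0.0609 0.9003 0.1858 3.2027 21.6238] k=[0 0 5 6 0 3 5 3 5 23]
t=18: x=[0.0000 0.2937 4.7046 5.5626 0.5430 2.9811 4.8657 3.3410 6.1904 22.7760] k=[0 0 6 10 0 1 7 0 10 21]
t=19: x=[0.0000 0.3524 5.8123 9.1324 0.6637 1.3185 6.3561 1.0525 10.4320 21.1502] k=[0 2 2 11 6 1 7 0 9 22]
t=20: x=[0.1164 1.8410 2.5098 10.1297 6.0317 1.6835 6.3561 0.9906 9.5848 22.0560] k=[3 5 7 13 7 5 2 0 15 19]
t=21: x=[3.0291 4.8995 7.1578 12.2442 7.2777 5.0077 2.1070 1.0525 14.8452 19.5219] k=[3 2 5 15 11 1 2 6 15 25]

0.1082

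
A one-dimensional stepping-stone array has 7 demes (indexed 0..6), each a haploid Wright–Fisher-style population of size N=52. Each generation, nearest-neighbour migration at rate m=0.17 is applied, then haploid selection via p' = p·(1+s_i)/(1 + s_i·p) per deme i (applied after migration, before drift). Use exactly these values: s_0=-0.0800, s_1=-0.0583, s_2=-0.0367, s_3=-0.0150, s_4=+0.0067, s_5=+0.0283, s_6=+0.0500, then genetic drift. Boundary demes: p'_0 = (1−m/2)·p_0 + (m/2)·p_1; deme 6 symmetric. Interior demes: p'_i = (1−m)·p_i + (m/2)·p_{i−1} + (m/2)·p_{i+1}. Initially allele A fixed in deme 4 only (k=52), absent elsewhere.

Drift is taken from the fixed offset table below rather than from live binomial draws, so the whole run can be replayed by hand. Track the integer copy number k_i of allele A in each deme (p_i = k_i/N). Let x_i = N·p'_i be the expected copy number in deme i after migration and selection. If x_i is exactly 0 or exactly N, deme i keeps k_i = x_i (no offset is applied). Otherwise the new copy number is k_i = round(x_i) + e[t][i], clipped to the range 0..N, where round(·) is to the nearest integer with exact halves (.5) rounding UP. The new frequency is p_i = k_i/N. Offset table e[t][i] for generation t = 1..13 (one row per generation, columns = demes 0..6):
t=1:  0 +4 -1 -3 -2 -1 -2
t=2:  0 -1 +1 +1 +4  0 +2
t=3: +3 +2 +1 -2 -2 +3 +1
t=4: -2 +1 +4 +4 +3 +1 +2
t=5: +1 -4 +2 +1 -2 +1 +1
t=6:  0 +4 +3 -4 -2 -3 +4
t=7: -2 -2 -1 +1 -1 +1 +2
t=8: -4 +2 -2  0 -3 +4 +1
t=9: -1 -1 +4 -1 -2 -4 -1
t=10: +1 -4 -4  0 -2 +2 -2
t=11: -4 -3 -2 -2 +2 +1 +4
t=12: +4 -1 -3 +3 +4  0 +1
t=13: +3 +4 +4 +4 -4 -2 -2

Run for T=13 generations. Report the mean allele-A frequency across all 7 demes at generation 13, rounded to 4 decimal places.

t=0: k=[0 0 0 0 52 0 0]
t=1: x=[0.0000 0.0000 0.0000 4.3593 43.2089 4.5342 0.0000] k=[0 0 0 1 41 4 0]
t=2: x=[0.0000 0.0000 0.0819 4.2556 34.5325 6.9718 0.3569] k=[0 0 1 5 39 7 2]
t=3: x=[0.0000 0.0801 1.2100 7.4530 33.4697 9.5099 2.5403] k=[0 2 2 5 31 13 4]
t=4: x=[0.1564 1.7269 2.1757 6.8644 27.3466 14.0493 4.9804] k=[0 3 6 11 30 15 7]
t=5: x=[0.2347 2.8346 5.9696 12.0495 27.1966 15.9014 8.0049] k=[1 0 8 13 25 17 9]
t=6: x=[0.8430 0.7210 7.5018 13.4438 23.3859 17.3208 10.0703] k=[1 5 11 9 21 14 14]
t=7: x=[1.2353 4.8970 10.0142 10.0667 19.4663 14.8898 14.5047] k=[0 3 9 11 18 16 17]
t=8: x=[0.2347 3.0765 8.3935 11.2908 17.3120 16.5684 17.4765] k=[0 5 6 11 14 21 18]
t=9: x=[0.3913 4.4114 6.1348 10.7010 14.4095 20.4955 18.8371] k=[0 3 10 10 12 16 18]
t=10: x=[0.2347 3.1571 9.1204 10.0469 12.2324 16.1389 18.4059] k=[1 0 5 10 10 18 16]
t=11: x=[0.8430 0.4805 4.8336 9.4575 10.7368 17.4723 16.7186] k=[0 0 3 7 13 18 21]
t=12: x=[0.0000 0.2402 2.9783 7.0771 12.9799 18.1584 21.3563] k=[0 0 0 10 17 18 22]
t=13: x=[0.0000 0.0000 0.8193 9.6259 16.5653 18.5870 22.2790] k=[0 0 5 14 13 17 20]

0.1896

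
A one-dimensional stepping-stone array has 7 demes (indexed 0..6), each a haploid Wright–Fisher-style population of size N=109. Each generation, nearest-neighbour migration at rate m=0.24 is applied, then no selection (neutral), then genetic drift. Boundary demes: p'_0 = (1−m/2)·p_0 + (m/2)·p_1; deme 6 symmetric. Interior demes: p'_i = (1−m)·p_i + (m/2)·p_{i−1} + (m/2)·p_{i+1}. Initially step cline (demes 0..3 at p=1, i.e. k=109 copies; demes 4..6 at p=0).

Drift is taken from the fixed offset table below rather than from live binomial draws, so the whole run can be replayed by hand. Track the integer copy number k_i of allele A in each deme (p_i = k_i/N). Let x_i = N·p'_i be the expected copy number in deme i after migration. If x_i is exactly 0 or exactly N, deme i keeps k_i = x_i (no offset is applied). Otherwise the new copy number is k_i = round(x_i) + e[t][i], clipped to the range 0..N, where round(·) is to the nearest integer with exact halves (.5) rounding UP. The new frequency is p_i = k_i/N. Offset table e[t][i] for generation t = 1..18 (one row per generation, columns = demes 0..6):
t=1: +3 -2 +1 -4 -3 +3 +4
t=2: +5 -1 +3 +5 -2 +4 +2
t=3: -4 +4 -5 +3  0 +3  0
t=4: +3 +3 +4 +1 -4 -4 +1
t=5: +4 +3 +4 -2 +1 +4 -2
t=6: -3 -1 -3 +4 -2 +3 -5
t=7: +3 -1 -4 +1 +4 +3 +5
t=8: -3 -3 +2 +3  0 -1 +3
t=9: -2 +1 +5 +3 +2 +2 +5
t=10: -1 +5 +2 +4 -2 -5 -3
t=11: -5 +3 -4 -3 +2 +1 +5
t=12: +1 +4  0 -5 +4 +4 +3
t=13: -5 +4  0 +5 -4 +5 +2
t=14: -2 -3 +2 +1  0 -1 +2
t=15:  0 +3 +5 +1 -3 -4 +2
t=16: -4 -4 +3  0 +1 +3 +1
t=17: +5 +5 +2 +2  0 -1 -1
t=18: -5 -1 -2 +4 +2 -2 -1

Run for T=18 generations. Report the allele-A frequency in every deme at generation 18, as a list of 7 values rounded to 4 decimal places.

t=0: k=[109 109 109 109 0 0 0]
t=1: x=[109.0000 109.0000 109.0000 95.9200 13.0800 0.0000 0.0000] k=[109 109 109 92 10 0 0]
t=2: x=[109.0000 109.0000 106.9600 84.2000 18.6400 1.2000 0.0000] k=[109 109 109 89 17 5 0]
t=3: x=[109.0000 109.0000 106.6000 82.7600 24.2000 5.8400 0.6000] k=[109 109 102 86 24 9 1]
t=4: x=[109.0000 108.1600 100.9200 80.4800 29.6400 9.8400 1.9600] k=[109 109 105 81 26 6 3]
t=5: x=[109.0000 108.5200 102.6000 77.2800 30.2000 8.0400 3.3600] k=[109 109 107 75 31 12 1]
t=6: x=[109.0000 108.7600 103.4000 73.5600 34.0000 12.9600 2.3200] k=[109 108 100 78 32 16 0]
t=7: x=[108.8800 107.1600 98.3200 75.1200 35.6000 16.0000 1.9200] k=[109 106 94 76 40 19 7]
t=8: x=[108.6400 104.9200 93.2800 73.8400 41.8000 20.0800 8.4400] k=[106 102 95 77 42 19 11]
t=9: x=[105.5200 101.6400 93.6800 74.9600 43.4400 20.8000 11.9600] k=[104 103 99 78 45 23 17]
t=10: x=[103.8800 102.6400 96.9600 76.5600 46.3200 24.9200 17.7200] k=[103 108 99 81 44 20 15]
t=11: x=[103.6000 106.3200 97.9200 78.7200 45.5600 22.2800 15.6000] k=[99 109 94 76 48 23 21]
t=12: x=[100.2000 106.0000 93.6400 74.8000 48.3600 25.7600 21.2400] k=[101 109 94 70 52 30 24]
t=13: x=[101.9600 106.2400 92.9200 70.7200 51.5200 31.9200 24.7200] k=[97 109 93 76 48 37 27]
t=14: x=[98.4400 105.6400 92.8800 74.6800 50.0400 37.1200 28.2000] k=[96 103 95 76 50 36 30]
t=15: x=[96.8400 101.2000 93.6800 75.1600 51.4400 36.9600 30.7200] k=[97 104 99 76 48 33 33]
t=16: x=[97.8400 102.5600 96.8400 75.4000 49.5600 34.8000 33.0000] k=[94 99 100 75 51 38 34]
t=17: x=[94.6000 98.5200 96.8800 75.1200 52.3200 39.0800 34.4800] k=[100 104 99 77 52 38 33]
t=18: x=[100.4800 102.9200 96.9600 76.6400 53.3200 39.0800 33.6000] k=[95 102 95 81 55 37 33]

[0.8716, 0.9358, 0.8716, 0.7431, 0.5046, 0.3394, 0.3028]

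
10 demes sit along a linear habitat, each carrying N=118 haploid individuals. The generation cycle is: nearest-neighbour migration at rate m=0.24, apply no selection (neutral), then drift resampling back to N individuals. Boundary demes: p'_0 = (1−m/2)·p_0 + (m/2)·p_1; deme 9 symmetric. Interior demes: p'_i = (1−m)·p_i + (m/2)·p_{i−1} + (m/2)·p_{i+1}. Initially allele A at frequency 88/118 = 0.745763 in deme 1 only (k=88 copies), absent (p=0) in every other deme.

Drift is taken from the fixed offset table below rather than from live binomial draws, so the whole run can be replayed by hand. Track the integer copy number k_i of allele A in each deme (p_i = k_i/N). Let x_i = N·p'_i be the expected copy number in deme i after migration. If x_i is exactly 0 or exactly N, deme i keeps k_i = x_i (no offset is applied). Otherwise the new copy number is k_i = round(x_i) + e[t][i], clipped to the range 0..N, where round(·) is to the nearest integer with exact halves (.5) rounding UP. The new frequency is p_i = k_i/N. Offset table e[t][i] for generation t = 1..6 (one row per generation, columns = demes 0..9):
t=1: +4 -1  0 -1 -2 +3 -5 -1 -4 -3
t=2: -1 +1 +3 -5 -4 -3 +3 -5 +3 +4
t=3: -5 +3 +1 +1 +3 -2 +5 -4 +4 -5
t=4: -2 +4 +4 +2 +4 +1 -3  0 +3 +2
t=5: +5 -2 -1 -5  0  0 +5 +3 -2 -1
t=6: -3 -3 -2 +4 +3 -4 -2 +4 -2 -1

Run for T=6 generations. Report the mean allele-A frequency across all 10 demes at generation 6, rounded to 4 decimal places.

t=0: k=[0 88 0 0 0 0 0 0 0 0]
t=1: x=[10.5600 66.8800 10.5600 0.0000 0.0000 0.0000 0.0000 0.0000 0.0000 0.0000] k=[15 66 11 0 0 0 0 0 0 0]
t=2: x=[21.1200 53.2800 16.2800 1.3200 0.0000 0.0000 0.0000 0.0000 0.0000 0.0000] k=[20 54 19 0 0 0 0 0 0 0]
t=3: x=[24.0800 45.7200 20.9200 2.2800 0.0000 0.0000 0.0000 0.0000 0.0000 0.0000] k=[19 49 22 3 0 0 0 0 0 0]
t=4: x=[22.6000 42.1600 22.9600 4.9200 0.3600 0.0000 0.0000 0.0000 0.0000 0.0000] k=[21 46 27 7 4 0 0 0 0 0]
t=5: x=[24.0000 40.7200 26.8800 9.0400 3.8800 0.4800 0.0000 0.0000 0.0000 0.0000] k=[29 39 26 4 4 0 0 0 0 0]
t=6: x=[30.2000 36.2400 24.9200 6.6400 3.5200 0.4800 0.0000 0.0000 0.0000 0.0000] k=[27 33 23 11 7 0 0 0 0 0]

0.0856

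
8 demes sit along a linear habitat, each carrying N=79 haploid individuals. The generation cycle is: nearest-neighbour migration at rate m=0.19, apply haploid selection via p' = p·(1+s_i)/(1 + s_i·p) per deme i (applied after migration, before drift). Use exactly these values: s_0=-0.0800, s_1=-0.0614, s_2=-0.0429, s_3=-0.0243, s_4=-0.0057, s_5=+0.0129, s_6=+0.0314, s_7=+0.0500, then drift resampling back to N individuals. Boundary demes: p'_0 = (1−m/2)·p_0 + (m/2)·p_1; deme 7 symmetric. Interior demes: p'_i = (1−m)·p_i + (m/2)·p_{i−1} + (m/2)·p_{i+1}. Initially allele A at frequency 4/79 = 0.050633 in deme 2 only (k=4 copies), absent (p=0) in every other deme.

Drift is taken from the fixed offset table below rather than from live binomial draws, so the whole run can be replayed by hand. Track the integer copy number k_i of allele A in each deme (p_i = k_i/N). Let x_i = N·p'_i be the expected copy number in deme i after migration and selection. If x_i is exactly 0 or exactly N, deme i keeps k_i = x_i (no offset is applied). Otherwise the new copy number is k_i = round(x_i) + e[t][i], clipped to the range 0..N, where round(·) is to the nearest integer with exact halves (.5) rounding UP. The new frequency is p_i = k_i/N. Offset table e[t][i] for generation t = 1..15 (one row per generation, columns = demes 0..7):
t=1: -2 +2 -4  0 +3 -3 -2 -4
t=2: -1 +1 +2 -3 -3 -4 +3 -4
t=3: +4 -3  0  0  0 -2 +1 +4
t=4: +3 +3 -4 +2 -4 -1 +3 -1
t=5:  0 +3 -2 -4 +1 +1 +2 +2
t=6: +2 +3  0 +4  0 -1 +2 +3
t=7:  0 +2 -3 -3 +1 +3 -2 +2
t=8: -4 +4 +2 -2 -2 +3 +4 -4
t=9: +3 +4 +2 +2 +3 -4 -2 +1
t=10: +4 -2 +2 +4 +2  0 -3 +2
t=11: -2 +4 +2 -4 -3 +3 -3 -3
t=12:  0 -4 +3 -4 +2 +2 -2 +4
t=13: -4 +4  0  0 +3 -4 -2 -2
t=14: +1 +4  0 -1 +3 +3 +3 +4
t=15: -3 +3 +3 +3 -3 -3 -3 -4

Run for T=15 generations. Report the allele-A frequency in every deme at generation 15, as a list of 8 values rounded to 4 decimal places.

[0.0253, 0.1899, 0.1392, 0.0633, 0.0633, 0.0127, 0.0000, 0.0000]

t=0: k=[0 0 4 0 0 0 0 0]
t=1: x=[0.0000 0.3568 3.1065 0.3708 0.0000 0.0000 0.0000 0.0000] k=[0 2 0 0 0 0 0 0]
t=2: x=[0.1748 1.5224 0.1819 0.0000 0.0000 0.0000 0.0000 0.0000] k=[0 3 2 0 0 0 0 0]
t=3: x=[0.2623 2.4641 1.8252 0.1854 0.0000 0.0000 0.0000 0.0000] k=[4 0 2 0 0 0 0 0]
t=4: x=[3.3427 0.5352 1.5519 0.1854 0.0000 0.0000 0.0000 0.0000] k=[6 4 0 2 0 0 0 0]
t=5: x=[5.3768 3.5867 0.5457 1.5814 0.1889 0.0000 0.0000 0.0000] k=[5 7 0 0 1 0 0 0]
t=6: x=[4.8000 5.7954 0.6367 0.0927 0.8054 0.0962 0.0000 0.0000] k=[7 9 1 4 1 0 0 0]
t=7: x=[6.6633 7.6033 1.9594 3.3502 1.1833 0.0962 0.0000 0.0000] k=[7 10 0 0 2 3 0 0]
t=8: x=[6.7520 8.2833 0.9097 0.1854 1.8944 2.6527 0.2939 0.0000] k=[3 12 3 0 0 6 4 0]
t=9: x=[3.5605 9.7361 3.4235 0.2781 0.5668 5.3031 3.9237 0.3989] k=[7 14 5 2 4 1 2 1]
t=10: x=[7.1070 11.8285 5.3472 2.4167 3.5058 1.3975 1.8655 1.1490] k=[11 10 7 6 6 1 0 3]
t=11: x=[10.1446 9.2784 6.9085 5.9581 5.4957 1.3975 0.3919 2.8459] k=[8 13 9 2 2 4 0 0]
t=12: x=[7.8645 11.5079 8.3808 2.6024 2.1779 3.4723 0.3919 0.0000] k=[8 8 11 0 4 5 0 0]
t=13: x=[7.4201 7.8267 9.3040 1.3910 3.6948 4.4839 0.4898 0.0000] k=[3 12 9 1 7 0 0 0]
t=14: x=[3.5605 10.2800 8.1972 2.2750 5.7345 0.6735 0.0000 0.0000] k=[5 14 8 1 9 4 0 0]
t=15: x=[5.4187 11.9194 7.5985 2.3678 7.7251 4.1451 0.3919 0.0000] k=[2 15 11 5 5 1 0 0]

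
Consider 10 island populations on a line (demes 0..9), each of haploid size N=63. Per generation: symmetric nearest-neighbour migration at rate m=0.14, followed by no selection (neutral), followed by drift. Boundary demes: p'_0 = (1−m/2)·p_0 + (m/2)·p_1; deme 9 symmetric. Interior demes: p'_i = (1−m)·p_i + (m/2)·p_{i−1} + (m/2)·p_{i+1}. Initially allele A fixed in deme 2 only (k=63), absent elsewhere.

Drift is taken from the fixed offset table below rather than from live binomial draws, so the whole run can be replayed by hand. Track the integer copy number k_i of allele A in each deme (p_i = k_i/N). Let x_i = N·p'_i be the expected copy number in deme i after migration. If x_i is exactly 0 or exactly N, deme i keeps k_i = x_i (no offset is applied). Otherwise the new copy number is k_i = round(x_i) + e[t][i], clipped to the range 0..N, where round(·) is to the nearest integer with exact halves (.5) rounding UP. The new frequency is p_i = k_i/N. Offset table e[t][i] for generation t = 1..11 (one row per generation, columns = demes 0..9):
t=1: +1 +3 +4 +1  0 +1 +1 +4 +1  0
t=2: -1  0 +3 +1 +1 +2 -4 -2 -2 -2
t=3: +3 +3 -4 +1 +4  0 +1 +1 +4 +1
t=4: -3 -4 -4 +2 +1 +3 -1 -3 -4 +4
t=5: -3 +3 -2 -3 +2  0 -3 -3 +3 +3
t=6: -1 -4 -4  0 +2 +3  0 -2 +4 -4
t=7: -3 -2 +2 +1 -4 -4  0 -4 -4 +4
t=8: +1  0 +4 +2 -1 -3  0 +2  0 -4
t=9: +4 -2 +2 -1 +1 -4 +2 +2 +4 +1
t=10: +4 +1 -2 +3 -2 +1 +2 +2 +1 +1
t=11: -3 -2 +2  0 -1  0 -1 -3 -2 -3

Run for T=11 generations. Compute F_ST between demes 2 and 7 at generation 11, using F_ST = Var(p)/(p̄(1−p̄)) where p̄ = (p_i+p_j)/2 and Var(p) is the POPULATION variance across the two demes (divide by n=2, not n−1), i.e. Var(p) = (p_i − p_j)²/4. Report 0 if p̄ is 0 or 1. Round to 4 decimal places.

t=0: k=[0 0 63 0 0 0 0 0 0 0]
t=1: x=[0.0000 4.4100 54.1800 4.4100 0.0000 0.0000 0.0000 0.0000 0.0000 0.0000] k=[0 7 58 5 0 0 0 0 0 0]
t=2: x=[0.4900 10.0800 50.7200 8.3600 0.3500 0.0000 0.0000 0.0000 0.0000 0.0000] k=[0 10 54 9 1 0 0 0 0 0]
t=3: x=[0.7000 12.3800 47.7700 11.5900 1.4900 0.0700 0.0000 0.0000 0.0000 0.0000] k=[4 15 44 13 5 0 0 0 0 0]
t=4: x=[4.7700 16.2600 39.8000 14.6100 5.2100 0.3500 0.0000 0.0000 0.0000 0.0000] k=[2 12 36 17 6 3 0 0 0 0]
t=5: x=[2.7000 12.9800 32.9900 17.5600 6.5600 3.0000 0.2100 0.0000 0.0000 0.0000] k=[0 16 31 15 9 3 0 0 0 0]
t=6: x=[1.1200 15.9300 28.8300 15.7000 9.0000 3.2100 0.2100 0.0000 0.0000 0.0000] k=[0 12 25 16 11 6 0 0 0 0]
t=7: x=[0.8400 12.0700 23.4600 16.2800 11.0000 5.9300 0.4200 0.0000 0.0000 0.0000] k=[0 10 25 17 7 2 0 0 0 0]
t=8: x=[0.7000 10.3500 23.3900 16.8600 7.3500 2.2100 0.1400 0.0000 0.0000 0.0000] k=[2 10 27 19 6 0 0 0 0 0]
t=9: x=[2.5600 10.6300 25.2500 18.6500 6.4900 0.4200 0.0000 0.0000 0.0000 0.0000] k=[7 9 27 18 7 0 0 0 0 0]
t=10: x=[7.1400 10.1200 25.1100 17.8600 7.2800 0.4900 0.0000 0.0000 0.0000 0.0000] k=[11 11 23 21 5 1 0 0 0 0]
t=11: x=[11.0000 11.8400 22.0200 20.0200 5.8400 1.2100 0.0700 0.0000 0.0000 0.0000] k=[8 10 24 20 5 1 0 0 0 0]

0.2353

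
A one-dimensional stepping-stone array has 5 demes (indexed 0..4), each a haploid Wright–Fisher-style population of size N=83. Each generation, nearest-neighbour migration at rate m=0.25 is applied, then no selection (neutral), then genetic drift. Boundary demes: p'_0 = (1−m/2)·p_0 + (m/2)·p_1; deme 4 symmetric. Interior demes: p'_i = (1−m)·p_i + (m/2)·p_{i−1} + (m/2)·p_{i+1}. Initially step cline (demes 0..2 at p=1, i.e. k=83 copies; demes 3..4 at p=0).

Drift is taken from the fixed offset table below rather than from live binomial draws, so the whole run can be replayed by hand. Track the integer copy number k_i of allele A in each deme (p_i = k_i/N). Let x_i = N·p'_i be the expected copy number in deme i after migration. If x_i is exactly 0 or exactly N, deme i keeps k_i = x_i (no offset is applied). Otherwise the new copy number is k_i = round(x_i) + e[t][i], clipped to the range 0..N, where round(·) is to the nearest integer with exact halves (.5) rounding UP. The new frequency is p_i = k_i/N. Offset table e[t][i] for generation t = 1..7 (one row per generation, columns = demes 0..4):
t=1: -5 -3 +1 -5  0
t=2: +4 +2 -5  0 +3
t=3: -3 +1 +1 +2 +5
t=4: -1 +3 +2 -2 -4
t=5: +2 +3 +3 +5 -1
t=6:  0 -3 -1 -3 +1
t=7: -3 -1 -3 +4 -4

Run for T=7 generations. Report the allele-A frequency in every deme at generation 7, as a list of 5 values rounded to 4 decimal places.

t=0: k=[83 83 83 0 0]
t=1: x=[83.0000 83.0000 72.6250 10.3750 0.0000] k=[83 83 74 5 0]
t=2: x=[83.0000 81.8750 66.5000 13.0000 0.6250] k=[83 83 62 13 4]
t=3: x=[83.0000 80.3750 58.5000 18.0000 5.1250] k=[83 81 60 20 10]
t=4: x=[82.7500 78.6250 57.6250 23.7500 11.2500] k=[82 82 60 22 7]
t=5: x=[82.0000 79.2500 58.0000 24.8750 8.8750] k=[83 82 61 30 8]
t=6: x=[82.8750 79.5000 59.7500 31.1250 10.7500] k=[83 77 59 28 12]
t=7: x=[82.2500 75.5000 57.3750 29.8750 14.0000] k=[79 75 54 34 10]

[0.9518, 0.9036, 0.6506, 0.4096, 0.1205]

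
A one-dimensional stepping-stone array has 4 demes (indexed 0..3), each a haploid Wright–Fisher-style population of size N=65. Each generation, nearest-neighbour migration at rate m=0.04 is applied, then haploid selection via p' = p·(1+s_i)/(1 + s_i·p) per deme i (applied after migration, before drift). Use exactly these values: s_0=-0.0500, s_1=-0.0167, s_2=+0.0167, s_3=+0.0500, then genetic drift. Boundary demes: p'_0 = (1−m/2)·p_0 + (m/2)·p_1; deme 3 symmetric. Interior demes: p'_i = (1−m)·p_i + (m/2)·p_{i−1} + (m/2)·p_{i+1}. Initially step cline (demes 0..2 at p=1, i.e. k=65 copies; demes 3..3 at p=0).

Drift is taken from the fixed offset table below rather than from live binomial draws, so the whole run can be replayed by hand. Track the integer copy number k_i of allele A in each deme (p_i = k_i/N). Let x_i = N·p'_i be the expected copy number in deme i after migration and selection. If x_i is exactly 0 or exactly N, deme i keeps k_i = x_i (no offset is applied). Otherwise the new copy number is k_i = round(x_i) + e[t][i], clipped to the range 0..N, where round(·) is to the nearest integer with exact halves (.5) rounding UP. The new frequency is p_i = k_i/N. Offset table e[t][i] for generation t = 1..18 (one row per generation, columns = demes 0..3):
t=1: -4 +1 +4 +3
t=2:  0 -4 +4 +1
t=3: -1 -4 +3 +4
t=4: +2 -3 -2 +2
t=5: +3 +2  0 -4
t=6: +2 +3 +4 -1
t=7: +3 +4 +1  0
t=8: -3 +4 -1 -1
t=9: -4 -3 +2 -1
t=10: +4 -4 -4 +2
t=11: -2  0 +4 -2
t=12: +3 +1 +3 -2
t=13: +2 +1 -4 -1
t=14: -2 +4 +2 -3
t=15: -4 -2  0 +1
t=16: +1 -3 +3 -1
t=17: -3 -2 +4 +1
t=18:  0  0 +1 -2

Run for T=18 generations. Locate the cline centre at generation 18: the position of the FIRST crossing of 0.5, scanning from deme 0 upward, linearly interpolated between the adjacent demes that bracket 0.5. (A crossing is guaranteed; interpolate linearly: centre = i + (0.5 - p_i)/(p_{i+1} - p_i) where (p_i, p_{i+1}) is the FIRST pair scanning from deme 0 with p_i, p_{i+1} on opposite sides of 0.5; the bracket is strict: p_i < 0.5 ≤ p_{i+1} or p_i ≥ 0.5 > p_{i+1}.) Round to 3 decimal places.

2.782

t=0: k=[65 65 65 0]
t=1: x=[65.0000 65.0000 63.7209 1.3636] k=[65 65 65 4]
t=2: x=[65.0000 65.0000 63.7997 5.4591] k=[65 65 65 6]
t=3: x=[65.0000 65.0000 63.8390 7.4976] k=[65 65 65 11]
t=4: x=[65.0000 65.0000 63.9374 12.5672] k=[65 65 62 15]
t=5: x=[65.0000 64.9390 61.1800 16.5343] k=[65 65 61 13]
t=6: x=[65.0000 64.9186 60.1942 14.5023] k=[65 65 64 14]
t=7: x=[65.0000 64.9797 63.0515 15.5703] k=[65 65 64 16]
t=8: x=[65.0000 64.9797 63.0909 17.5787] k=[65 65 62 17]
t=9: x=[65.0000 64.9390 61.2194 18.5397] k=[65 62 63 18]
t=10: x=[64.9368 62.0327 62.1258 19.5606] k=[65 58 58 22]
t=11: x=[64.8526 58.0360 57.3920 23.4462] k=[63 58 61 21]
t=12: x=[62.7932 58.0562 60.2140 22.5125] k=[65 59 63 21]
t=13: x=[64.8737 59.1104 62.1258 22.5531] k=[65 60 58 22]
t=14: x=[64.8947 59.9826 57.4315 23.4462] k=[63 64 59 20]
t=15: x=[62.9191 63.8613 58.4186 21.4757] k=[59 62 58 22]
t=16: x=[58.7773 61.8093 57.4710 23.4462] k=[60 59 60 22]
t=17: x=[59.7372 58.9482 59.3066 23.4868] k=[57 57 63 24]
t=18: x=[56.6331 57.0026 62.1455 25.5323] k=[57 57 63 24]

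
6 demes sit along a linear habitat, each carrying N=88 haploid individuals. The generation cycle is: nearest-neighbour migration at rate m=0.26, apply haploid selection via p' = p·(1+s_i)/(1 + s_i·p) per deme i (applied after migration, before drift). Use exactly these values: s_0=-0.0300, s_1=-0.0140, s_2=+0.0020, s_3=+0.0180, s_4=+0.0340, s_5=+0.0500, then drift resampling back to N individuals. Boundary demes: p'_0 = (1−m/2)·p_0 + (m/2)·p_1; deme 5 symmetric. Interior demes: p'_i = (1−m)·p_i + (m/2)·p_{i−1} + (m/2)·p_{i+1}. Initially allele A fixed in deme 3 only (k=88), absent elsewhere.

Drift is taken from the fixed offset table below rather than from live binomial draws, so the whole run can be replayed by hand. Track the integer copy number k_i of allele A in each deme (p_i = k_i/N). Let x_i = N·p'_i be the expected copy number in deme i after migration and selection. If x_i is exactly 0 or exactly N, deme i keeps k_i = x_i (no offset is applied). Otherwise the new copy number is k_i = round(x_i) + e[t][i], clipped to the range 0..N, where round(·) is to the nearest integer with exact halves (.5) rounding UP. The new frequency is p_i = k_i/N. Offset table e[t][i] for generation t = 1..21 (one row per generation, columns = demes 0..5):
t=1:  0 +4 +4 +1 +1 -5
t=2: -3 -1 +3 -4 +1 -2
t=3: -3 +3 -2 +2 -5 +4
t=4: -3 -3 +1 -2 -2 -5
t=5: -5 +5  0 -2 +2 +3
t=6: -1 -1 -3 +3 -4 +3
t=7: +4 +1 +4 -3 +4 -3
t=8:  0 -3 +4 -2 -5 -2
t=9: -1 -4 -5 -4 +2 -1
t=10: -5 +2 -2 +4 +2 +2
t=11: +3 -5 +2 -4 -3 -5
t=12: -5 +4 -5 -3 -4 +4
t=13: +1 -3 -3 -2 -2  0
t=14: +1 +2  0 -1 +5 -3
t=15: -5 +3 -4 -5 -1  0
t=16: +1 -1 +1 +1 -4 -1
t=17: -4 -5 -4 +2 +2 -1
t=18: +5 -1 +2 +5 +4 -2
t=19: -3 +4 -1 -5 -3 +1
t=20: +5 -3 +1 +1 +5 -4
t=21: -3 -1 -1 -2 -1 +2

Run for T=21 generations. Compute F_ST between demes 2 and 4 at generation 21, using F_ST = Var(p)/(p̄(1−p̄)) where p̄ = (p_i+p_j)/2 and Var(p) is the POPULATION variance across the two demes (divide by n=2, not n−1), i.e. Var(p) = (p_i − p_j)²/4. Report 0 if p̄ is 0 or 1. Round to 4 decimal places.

t=0: k=[0 0 0 88 0 0]
t=1: x=[0.0000 0.0000 11.4599 65.4208 11.7769 0.0000] k=[0 0 15 66 13 0]
t=2: x=[0.0000 1.9233 19.7105 52.8572 18.6874 1.7728] k=[0 1 23 49 20 0]
t=3: x=[0.1261 3.6800 23.5544 42.2417 21.7122 2.7260] k=[0 7 22 44 17 7]
t=4: x=[0.8830 7.9376 22.9439 38.0147 19.7168 8.6741] k=[0 5 24 36 18 4]
t=5: x=[0.6306 6.7318 23.1240 32.4646 19.0136 6.0909] k=[0 12 23 30 21 9]
t=6: x=[1.5140 11.7260 22.5135 28.2612 21.1424 11.0219] k=[1 11 20 31 17 14]
t=7: x=[2.2328 10.7364 20.2912 28.0901 18.9219 14.9870] k=[6 12 24 25 23 12]
t=8: x=[6.5918 12.6268 22.6035 24.9275 22.3834 13.9947] k=[7 10 27 23 17 12]
t=9: x=[7.1864 11.6765 24.3051 23.0421 17.5960 13.1877] k=[6 8 19 19 20 12]
t=10: x=[6.0852 9.0548 17.5981 19.3984 19.3296 13.5913] k=[1 11 16 23 21 16]
t=11: x=[2.2328 10.2219 16.2865 22.1242 21.1424 17.3187] k=[5 5 18 18 18 12]
t=12: x=[4.8583 6.6034 16.3366 18.2568 17.6878 13.3223] k=[0 11 11 15 14 17]
t=13: x=[1.3878 9.4504 11.5400 14.5655 14.9299 17.2774] k=[2 6 9 13 13 17]
t=14: x=[2.4465 5.7932 9.1464 12.6723 13.9070 17.1435] k=[3 8 9 12 19 14]
t=15: x=[3.5449 7.3841 9.2766 12.7128 17.9123 15.2555] k=[0 10 5 8 17 15]
t=16: x=[1.2616 7.9475 6.0512 8.9220 16.0031 15.8853] k=[2 7 7 10 12 15]
t=17: x=[2.5728 6.2674 7.4035 10.0274 12.4839 15.2142] k=[0 1 3 12 14 14]
t=18: x=[0.1261 1.1144 3.9175 11.2641 14.1321 14.5840] k=[5 0 6 16 18 13]
t=19: x=[4.2258 1.4103 6.5321 15.1828 17.5551 14.2222] k=[1 5 6 10 15 15]
t=20: x=[1.4752 4.5488 6.4019 10.2910 14.7561 15.6169] k=[6 2 7 11 20 12]
t=21: x=[5.3255 3.1272 6.8827 11.8315 18.2693 13.5913] k=[2 2 6 10 17 16]

0.0344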